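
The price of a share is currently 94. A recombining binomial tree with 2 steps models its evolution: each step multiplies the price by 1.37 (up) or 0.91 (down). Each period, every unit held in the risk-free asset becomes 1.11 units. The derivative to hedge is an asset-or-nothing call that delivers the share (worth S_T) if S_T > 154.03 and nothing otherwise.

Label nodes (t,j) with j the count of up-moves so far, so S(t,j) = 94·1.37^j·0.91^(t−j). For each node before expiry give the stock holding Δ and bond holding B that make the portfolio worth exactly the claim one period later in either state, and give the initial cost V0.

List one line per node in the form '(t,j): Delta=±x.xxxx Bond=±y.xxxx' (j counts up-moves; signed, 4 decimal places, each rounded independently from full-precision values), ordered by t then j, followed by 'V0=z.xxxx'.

Under the risk-neutral measure, an up-move has probability p* = (R−d)/(u−d) = 0.4348 and values discount at R = 1.11.
Payoff layer (t=2): V(2,0)=0.0000, V(2,1)=0.0000, V(2,2)=176.4286
  t=1,j=0: stock 85.5400 → up 117.1898 (V=0.0000), down 77.8414 (V=0.0000). Price 0.0000; hedge Δ=0.0000, bond B=0.0000.
  t=1,j=1: stock 128.7800 → up 176.4286 (V=176.4286), down 117.1898 (V=0.0000). Price 69.1064; hedge Δ=2.9783, bond B=-314.4341.
  t=0,j=0: stock 94.0000 → up 128.7800 (V=69.1064), down 85.5400 (V=0.0000). Price 27.0687; hedge Δ=1.5982, bond B=-123.1626.
Self-financing check: at every node Δ·S+B equals the discounted successor values.

(0,0): Delta=1.5982 Bond=-123.1626
(1,0): Delta=0.0000 Bond=0.0000
(1,1): Delta=2.9783 Bond=-314.4341
V0=27.0687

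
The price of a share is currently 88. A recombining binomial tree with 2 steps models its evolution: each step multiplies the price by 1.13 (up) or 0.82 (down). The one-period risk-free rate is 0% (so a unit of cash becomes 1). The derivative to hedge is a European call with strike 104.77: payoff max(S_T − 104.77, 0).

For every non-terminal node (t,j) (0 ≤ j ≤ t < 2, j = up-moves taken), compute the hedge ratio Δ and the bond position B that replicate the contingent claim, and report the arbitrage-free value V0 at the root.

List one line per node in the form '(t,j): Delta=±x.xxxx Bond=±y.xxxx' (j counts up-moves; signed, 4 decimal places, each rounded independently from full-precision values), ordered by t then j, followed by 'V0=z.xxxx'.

(0,0): Delta=0.1617 Bond=-11.6685
(1,0): Delta=0.0000 Bond=0.0000
(1,1): Delta=0.2465 Bond=-20.0958
V0=2.5614

Since d<R<u, set p* = (R−d)/(u−d) = 0.5806; price each node as the discounted p*-expectation of its children.
Payoff layer (t=2): V(2,0)=0.0000, V(2,1)=0.0000, V(2,2)=7.5972
Node (1,0) S=72.1600: V=(p*·0.0000+(1−p*)·0.0000)/1=0.0000; Δ=(0.0000−0.0000)/(81.5408−59.1712)=0.0000; B=V−Δ·S=0.0000
Node (1,1) S=99.4400: V=(p*·7.5972+(1−p*)·0.0000)/1=4.4113; Δ=(7.5972−0.0000)/(112.3672−81.5408)=0.2465; B=V−Δ·S=-20.0958
Node (0,0) S=88.0000: V=(p*·4.4113+(1−p*)·0.0000)/1=2.5614; Δ=(4.4113−0.0000)/(99.4400−72.1600)=0.1617; B=V−Δ·S=-11.6685
Root portfolio cost Δ·88+B reproduces V0=2.5614.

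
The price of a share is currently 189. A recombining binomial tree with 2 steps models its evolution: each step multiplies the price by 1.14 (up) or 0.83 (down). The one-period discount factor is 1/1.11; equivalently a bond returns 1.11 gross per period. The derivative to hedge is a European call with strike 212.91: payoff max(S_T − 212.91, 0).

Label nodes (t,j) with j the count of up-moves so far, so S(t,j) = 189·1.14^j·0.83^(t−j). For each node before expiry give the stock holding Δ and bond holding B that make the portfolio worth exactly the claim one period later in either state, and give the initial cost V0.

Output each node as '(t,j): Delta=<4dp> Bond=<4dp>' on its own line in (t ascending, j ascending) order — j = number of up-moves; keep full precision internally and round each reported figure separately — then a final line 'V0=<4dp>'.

Since d<R<u, set p* = (R−d)/(u−d) = 0.9032; price each node as the discounted p*-expectation of its children.
Terminal values V(2,·): V(2,0)=0.0000, V(2,1)=0.0000, V(2,2)=32.7144
Node (1,0) S=156.8700: V=(p*·0.0000+(1−p*)·0.0000)/1.11=0.0000; Δ=(0.0000−0.0000)/(178.8318−130.2021)=0.0000; B=V−Δ·S=0.0000
Node (1,1) S=215.4600: V=(p*·32.7144+(1−p*)·0.0000)/1.11=26.6203; Δ=(32.7144−0.0000)/(245.6244−178.8318)=0.4898; B=V−Δ·S=-78.9101
Node (0,0) S=189.0000: V=(p*·26.6203+(1−p*)·0.0000)/1.11=21.6614; Δ=(26.6203−0.0000)/(215.4600−156.8700)=0.4543; B=V−Δ·S=-64.2105
Check: Δ(0,0)·S0 + B(0,0) = 21.6614 = V0.

(0,0): Delta=0.4543 Bond=-64.2105
(1,0): Delta=0.0000 Bond=0.0000
(1,1): Delta=0.4898 Bond=-78.9101
V0=21.6614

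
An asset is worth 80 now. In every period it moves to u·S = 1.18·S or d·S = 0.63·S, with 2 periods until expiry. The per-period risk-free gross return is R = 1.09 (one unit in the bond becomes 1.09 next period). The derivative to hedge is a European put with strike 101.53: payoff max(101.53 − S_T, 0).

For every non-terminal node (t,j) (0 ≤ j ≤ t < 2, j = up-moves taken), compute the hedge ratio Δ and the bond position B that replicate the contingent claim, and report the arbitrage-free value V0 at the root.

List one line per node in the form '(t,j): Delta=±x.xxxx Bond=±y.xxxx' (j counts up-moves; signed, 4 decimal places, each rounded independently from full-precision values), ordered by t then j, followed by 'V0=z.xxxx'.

No-arbitrage ⇒ martingale measure with p* = (R−d)/(u−d) = 0.8364.
At expiry t=2: V(2,0)=69.7780, V(2,1)=42.0580, V(2,2)=0.0000
(1,0): S=50.4000. Δ = (V_up−V_dn)/(S_up−S_dn) = (42.0580−69.7780)/(59.4720−31.7520) = -1.0000. V = [p*·42.0580 + (1−p*)·69.7780]/1.09 = 42.7468. B = V − Δ·S = 93.1468.
(1,1): S=94.4000. Δ = (V_up−V_dn)/(S_up−S_dn) = (0.0000−42.0580)/(111.3920−59.4720) = -0.8101. V = [p*·0.0000 + (1−p*)·42.0580]/1.09 = 6.3140. B = V − Δ·S = 82.7831.
(0,0): S=80.0000. Δ = (V_up−V_dn)/(S_up−S_dn) = (6.3140−42.7468)/(94.4000−50.4000) = -0.8280. V = [p*·6.3140 + (1−p*)·42.7468]/1.09 = 11.2621. B = V − Δ·S = 77.5036.
Each (Δ,B) replicates both successor values, so the strategy is self-financing and V0 is arbitrage-free.

(0,0): Delta=-0.8280 Bond=77.5036
(1,0): Delta=-1.0000 Bond=93.1468
(1,1): Delta=-0.8101 Bond=82.7831
V0=11.2621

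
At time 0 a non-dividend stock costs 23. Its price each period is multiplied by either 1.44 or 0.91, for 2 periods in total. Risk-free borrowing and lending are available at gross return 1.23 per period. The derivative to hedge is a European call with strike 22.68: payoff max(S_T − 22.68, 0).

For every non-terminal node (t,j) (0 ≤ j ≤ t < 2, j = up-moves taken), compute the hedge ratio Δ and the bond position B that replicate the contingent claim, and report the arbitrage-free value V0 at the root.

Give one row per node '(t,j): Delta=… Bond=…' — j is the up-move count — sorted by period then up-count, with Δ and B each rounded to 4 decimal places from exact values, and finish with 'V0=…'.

(0,0): Delta=0.9040 Bond=-12.4054
(1,0): Delta=0.6724 Bond=-10.4124
(1,1): Delta=1.0000 Bond=-18.4390
V0=8.3860

The replicating-portfolio and risk-neutral prices coincide; use p* = (1.23−0.91)/(1.44−0.91) = 0.6038 for the latter.
Terminal values V(2,·): V(2,0)=0.0000, V(2,1)=7.4592, V(2,2)=25.0128
  t=1,j=0: stock 20.9300 → up 30.1392 (V=7.4592), down 19.0463 (V=0.0000). Price 3.6615; hedge Δ=0.6724, bond B=-10.4124.
  t=1,j=1: stock 33.1200 → up 47.6928 (V=25.0128), down 30.1392 (V=7.4592). Price 14.6810; hedge Δ=1.0000, bond B=-18.4390.
  t=0,j=0: stock 23.0000 → up 33.1200 (V=14.6810), down 20.9300 (V=3.6615). Price 8.3860; hedge Δ=0.9040, bond B=-12.4054.
Check: Δ(0,0)·S0 + B(0,0) = 8.3860 = V0.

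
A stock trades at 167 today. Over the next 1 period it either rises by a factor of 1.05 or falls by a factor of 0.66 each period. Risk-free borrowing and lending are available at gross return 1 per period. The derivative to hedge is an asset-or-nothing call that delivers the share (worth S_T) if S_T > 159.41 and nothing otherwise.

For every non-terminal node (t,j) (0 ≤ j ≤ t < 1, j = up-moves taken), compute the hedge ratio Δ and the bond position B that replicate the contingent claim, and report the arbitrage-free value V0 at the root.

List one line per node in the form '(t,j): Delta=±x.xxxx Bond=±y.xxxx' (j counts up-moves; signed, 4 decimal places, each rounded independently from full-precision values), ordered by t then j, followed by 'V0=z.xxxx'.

The replicating-portfolio and risk-neutral prices coincide; use p* = (1−0.66)/(1.05−0.66) = 0.8718 for the latter.
Terminal values V(1,·): V(1,0)=0.0000, V(1,1)=175.3500
  t=0,j=0: stock 167.0000 → up 175.3500 (V=175.3500), down 110.2200 (V=0.0000). Price 152.8692; hedge Δ=2.6923, bond B=-296.7462.
Each (Δ,B) replicates both successor values, so the strategy is self-financing and V0 is arbitrage-free.

(0,0): Delta=2.6923 Bond=-296.7462
V0=152.8692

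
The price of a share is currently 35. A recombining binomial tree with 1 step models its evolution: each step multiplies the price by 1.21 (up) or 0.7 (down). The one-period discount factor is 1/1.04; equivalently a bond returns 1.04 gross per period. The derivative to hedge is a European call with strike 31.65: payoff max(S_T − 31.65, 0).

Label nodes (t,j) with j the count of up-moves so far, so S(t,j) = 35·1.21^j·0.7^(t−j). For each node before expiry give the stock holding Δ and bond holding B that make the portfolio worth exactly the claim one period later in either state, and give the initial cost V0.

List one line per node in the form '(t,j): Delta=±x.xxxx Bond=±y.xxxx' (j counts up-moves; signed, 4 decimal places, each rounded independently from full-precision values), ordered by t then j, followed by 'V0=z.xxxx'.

(0,0): Delta=0.5994 Bond=-14.1214
V0=6.8590

Since d<R<u, set p* = (R−d)/(u−d) = 0.6667; price each node as the discounted p*-expectation of its children.
At expiry t=1: V(1,0)=0.0000, V(1,1)=10.7000
Node (0,0) S=35.0000: V=(p*·10.7000+(1−p*)·0.0000)/1.04=6.8590; Δ=(10.7000−0.0000)/(42.3500−24.5000)=0.5994; B=V−Δ·S=-14.1214
The time-0 hedge costs 6.8590, which is the no-arbitrage price.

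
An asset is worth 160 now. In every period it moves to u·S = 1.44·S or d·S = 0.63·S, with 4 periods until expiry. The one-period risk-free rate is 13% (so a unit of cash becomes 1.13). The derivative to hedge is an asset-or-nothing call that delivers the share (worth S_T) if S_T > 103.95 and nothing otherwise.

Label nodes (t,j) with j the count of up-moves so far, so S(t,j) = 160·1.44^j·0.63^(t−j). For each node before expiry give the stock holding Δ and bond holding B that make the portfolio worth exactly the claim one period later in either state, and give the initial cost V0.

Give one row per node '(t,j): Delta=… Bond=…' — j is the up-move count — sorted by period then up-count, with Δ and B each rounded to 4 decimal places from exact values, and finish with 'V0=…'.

(0,0): Delta=1.0739 Bond=-17.0383
(1,0): Delta=1.2156 Bond=-33.5381
(1,1): Delta=1.0354 Bond=-10.3968
(2,0): Delta=1.3984 Bond=-49.5119
(2,1): Delta=1.1660 Bond=-30.6974
(2,2): Delta=1.0000 Bond=0.0000
(3,0): Delta=0.0000 Bond=0.0000
(3,1): Delta=1.7778 Bond=-90.6365
(3,2): Delta=1.0000 Bond=0.0000
(3,3): Delta=1.0000 Bond=0.0000
V0=154.7777

The replicating-portfolio and risk-neutral prices coincide; use p* = (1.13−0.63)/(1.44−0.63) = 0.6173 for the latter.
Payoff layer (t=4): V(4,0)=0.0000, V(4,1)=0.0000, V(4,2)=131.6819, V(4,3)=300.9872, V(4,4)=687.9707
  t=3,j=0: stock 40.0075 → up 57.6108 (V=0.0000), down 25.2047 (V=0.0000). Price 0.0000; hedge Δ=0.0000, bond B=0.0000.
  t=3,j=1: stock 91.4458 → up 131.6819 (V=131.6819), down 57.6108 (V=0.0000). Price 71.9337; hedge Δ=1.7778, bond B=-90.6365.
  t=3,j=2: stock 209.0189 → up 300.9872 (V=300.9872), down 131.6819 (V=131.6819). Price 209.0189; hedge Δ=1.0000, bond B=0.0000.
  t=3,j=3: stock 477.7574 → up 687.9707 (V=687.9707), down 300.9872 (V=300.9872). Price 477.7574; hedge Δ=1.0000, bond B=0.0000.
  t=2,j=0: stock 63.5040 → up 91.4458 (V=71.9337), down 40.0075 (V=0.0000). Price 39.2952; hedge Δ=1.3984, bond B=-49.5119.
  t=2,j=1: stock 145.1520 → up 209.0189 (V=209.0189), down 91.4458 (V=71.9337). Price 138.5435; hedge Δ=1.1660, bond B=-30.6974.
  t=2,j=2: stock 331.7760 → up 477.7574 (V=477.7574), down 209.0189 (V=209.0189). Price 331.7760; hedge Δ=1.0000, bond B=0.0000.
  t=1,j=0: stock 100.8000 → up 145.1520 (V=138.5435), down 63.5040 (V=39.2952). Price 88.9908; hedge Δ=1.2156, bond B=-33.5381.
  t=1,j=1: stock 230.4000 → up 331.7760 (V=331.7760), down 145.1520 (V=138.5435). Price 228.1618; hedge Δ=1.0354, bond B=-10.3968.
  t=0,j=0: stock 160.0000 → up 230.4000 (V=228.1618), down 100.8000 (V=88.9908). Price 154.7777; hedge Δ=1.0739, bond B=-17.0383.
Root portfolio cost Δ·160+B reproduces V0=154.7777.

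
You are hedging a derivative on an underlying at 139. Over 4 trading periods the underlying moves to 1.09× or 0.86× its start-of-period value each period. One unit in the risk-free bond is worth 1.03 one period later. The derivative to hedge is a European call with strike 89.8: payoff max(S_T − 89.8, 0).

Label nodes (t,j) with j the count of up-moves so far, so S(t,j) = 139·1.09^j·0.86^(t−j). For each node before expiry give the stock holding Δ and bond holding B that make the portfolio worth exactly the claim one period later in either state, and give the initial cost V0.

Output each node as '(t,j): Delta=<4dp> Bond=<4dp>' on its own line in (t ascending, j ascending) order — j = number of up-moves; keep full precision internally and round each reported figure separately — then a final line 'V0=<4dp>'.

The replicating-portfolio and risk-neutral prices coincide; use p* = (1.03−0.86)/(1.09−0.86) = 0.7391 for the latter.
At expiry t=4: V(4,0)=0.0000, V(4,1)=6.5688, V(4,2)=32.3419, V(4,3)=65.0078, V(4,4)=106.4098
(3,0): S=88.4118. Δ = (V_up−V_dn)/(S_up−S_dn) = (6.5688−0.0000)/(96.3688−76.0341) = 0.3230. V = [p*·6.5688 + (1−p*)·0.0000]/1.03 = 4.7138. B = V − Δ·S = -23.8464.
(3,1): S=112.0568. Δ = (V_up−V_dn)/(S_up−S_dn) = (32.3419−6.5688)/(122.1419−96.3688) = 1.0000. V = [p*·32.3419 + (1−p*)·6.5688]/1.03 = 24.8723. B = V − Δ·S = -87.1845.
(3,2): S=142.0255. Δ = (V_up−V_dn)/(S_up−S_dn) = (65.0078−32.3419)/(154.8078−122.1419) = 1.0000. V = [p*·65.0078 + (1−p*)·32.3419]/1.03 = 54.8410. B = V − Δ·S = -87.1845.
(3,3): S=180.0090. Δ = (V_up−V_dn)/(S_up−S_dn) = (106.4098−65.0078)/(196.2098−154.8078) = 1.0000. V = [p*·106.4098 + (1−p*)·65.0078]/1.03 = 92.8246. B = V − Δ·S = -87.1845.
(2,0): S=102.8044. Δ = (V_up−V_dn)/(S_up−S_dn) = (24.8723−4.7138)/(112.0568−88.4118) = 0.8525. V = [p*·24.8723 + (1−p*)·4.7138]/1.03 = 19.0423. B = V − Δ·S = -68.6034.
(2,1): S=130.2986. Δ = (V_up−V_dn)/(S_up−S_dn) = (54.8410−24.8723)/(142.0255−112.0568) = 1.0000. V = [p*·54.8410 + (1−p*)·24.8723]/1.03 = 45.6535. B = V − Δ·S = -84.6451.
(2,2): S=165.1459. Δ = (V_up−V_dn)/(S_up−S_dn) = (92.8246−54.8410)/(180.0090−142.0255) = 1.0000. V = [p*·92.8246 + (1−p*)·54.8410]/1.03 = 80.5008. B = V − Δ·S = -84.6451.
(1,0): S=119.5400. Δ = (V_up−V_dn)/(S_up−S_dn) = (45.6535−19.0423)/(130.2986−102.8044) = 0.9679. V = [p*·45.6535 + (1−p*)·19.0423]/1.03 = 37.5839. B = V − Δ·S = -78.1168.
(1,1): S=151.5100. Δ = (V_up−V_dn)/(S_up−S_dn) = (80.5008−45.6535)/(165.1459−130.2986) = 1.0000. V = [p*·80.5008 + (1−p*)·45.6535]/1.03 = 69.3303. B = V − Δ·S = -82.1797.
(0,0): S=139.0000. Δ = (V_up−V_dn)/(S_up−S_dn) = (69.3303−37.5839)/(151.5100−119.5400) = 0.9930. V = [p*·69.3303 + (1−p*)·37.5839]/1.03 = 59.2705. B = V − Δ·S = -78.7571.
Each (Δ,B) replicates both successor values, so the strategy is self-financing and V0 is arbitrage-free.

(0,0): Delta=0.9930 Bond=-78.7571
(1,0): Delta=0.9679 Bond=-78.1168
(1,1): Delta=1.0000 Bond=-82.1797
(2,0): Delta=0.8525 Bond=-68.6034
(2,1): Delta=1.0000 Bond=-84.6451
(2,2): Delta=1.0000 Bond=-84.6451
(3,0): Delta=0.3230 Bond=-23.8464
(3,1): Delta=1.0000 Bond=-87.1845
(3,2): Delta=1.0000 Bond=-87.1845
(3,3): Delta=1.0000 Bond=-87.1845
V0=59.2705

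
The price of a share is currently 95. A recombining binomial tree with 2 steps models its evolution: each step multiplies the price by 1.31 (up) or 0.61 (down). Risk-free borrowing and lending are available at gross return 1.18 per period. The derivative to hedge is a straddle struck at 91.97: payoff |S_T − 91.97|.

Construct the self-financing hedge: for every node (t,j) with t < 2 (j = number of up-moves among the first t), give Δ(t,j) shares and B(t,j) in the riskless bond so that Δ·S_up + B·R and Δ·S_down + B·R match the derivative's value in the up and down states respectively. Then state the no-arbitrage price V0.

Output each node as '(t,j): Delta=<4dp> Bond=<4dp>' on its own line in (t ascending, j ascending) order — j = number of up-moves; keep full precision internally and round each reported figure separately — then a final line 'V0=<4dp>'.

(0,0): Delta=0.4748 Bond=-6.3750
(1,0): Delta=-1.0000 Bond=77.9407
(1,1): Delta=0.6314 Bond=-27.0140
V0=38.7285

Under the risk-neutral measure, an up-move has probability p* = (R−d)/(u−d) = 0.8143 and values discount at R = 1.18.
Terminal payoffs: V(2,0)=56.6205, V(2,1)=16.0555, V(2,2)=71.0595
Node (1,0) S=57.9500: V=(p*·16.0555+(1−p*)·56.6205)/1.18=19.9907; Δ=(16.0555−56.6205)/(75.9145−35.3495)=-1.0000; B=V−Δ·S=77.9407
Node (1,1) S=124.4500: V=(p*·71.0595+(1−p*)·16.0555)/1.18=51.5631; Δ=(71.0595−16.0555)/(163.0295−75.9145)=0.6314; B=V−Δ·S=-27.0140
Node (0,0) S=95.0000: V=(p*·51.5631+(1−p*)·19.9907)/1.18=38.7285; Δ=(51.5631−19.9907)/(124.4500−57.9500)=0.4748; B=V−Δ·S=-6.3750
The time-0 hedge costs 38.7285, which is the no-arbitrage price.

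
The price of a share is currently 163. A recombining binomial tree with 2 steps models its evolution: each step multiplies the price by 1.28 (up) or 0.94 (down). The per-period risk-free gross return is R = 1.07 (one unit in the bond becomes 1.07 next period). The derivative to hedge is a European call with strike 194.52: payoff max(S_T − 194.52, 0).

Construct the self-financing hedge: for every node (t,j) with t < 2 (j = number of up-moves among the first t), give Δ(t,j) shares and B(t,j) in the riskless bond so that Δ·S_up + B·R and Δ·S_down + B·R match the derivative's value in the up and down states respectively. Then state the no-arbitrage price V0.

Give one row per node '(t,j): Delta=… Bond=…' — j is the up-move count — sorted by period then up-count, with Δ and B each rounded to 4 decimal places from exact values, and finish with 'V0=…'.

(0,0): Delta=0.4741 Bond=-67.3510
(1,0): Delta=0.0307 Bond=-4.1383
(1,1): Delta=1.0000 Bond=-181.7944
V0=9.9234

Under the risk-neutral measure, an up-move has probability p* = (R−d)/(u−d) = 0.3824 and values discount at R = 1.07.
At expiry t=2: V(2,0)=0.0000, V(2,1)=1.6016, V(2,2)=72.5392
  t=1,j=0: stock 153.2200 → up 196.1216 (V=1.6016), down 144.0268 (V=0.0000). Price 0.5723; hedge Δ=0.0307, bond B=-4.1383.
  t=1,j=1: stock 208.6400 → up 267.0592 (V=72.5392), down 196.1216 (V=1.6016). Price 26.8456; hedge Δ=1.0000, bond B=-181.7944.
  t=0,j=0: stock 163.0000 → up 208.6400 (V=26.8456), down 153.2200 (V=0.5723). Price 9.9234; hedge Δ=0.4741, bond B=-67.3510.
Self-financing check: at every node Δ·S+B equals the discounted successor values.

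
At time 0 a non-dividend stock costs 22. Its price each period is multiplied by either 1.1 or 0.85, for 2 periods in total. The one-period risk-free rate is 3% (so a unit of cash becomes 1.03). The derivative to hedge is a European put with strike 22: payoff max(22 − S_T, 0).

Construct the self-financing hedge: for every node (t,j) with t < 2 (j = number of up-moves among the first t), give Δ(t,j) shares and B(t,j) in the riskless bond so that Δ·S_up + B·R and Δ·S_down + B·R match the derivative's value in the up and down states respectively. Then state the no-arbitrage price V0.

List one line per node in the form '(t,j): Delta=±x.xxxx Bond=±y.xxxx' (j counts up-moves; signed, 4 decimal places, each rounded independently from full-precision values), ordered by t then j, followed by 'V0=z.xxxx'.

Risk-neutral probability p* = (R−d)/(u−d) = (1.03−0.85)/(1.1−0.85) = 0.7200.
Terminal payoffs: V(2,0)=6.1050, V(2,1)=1.4300, V(2,2)=0.0000
Node (1,0) S=18.7000: V=(p*·1.4300+(1−p*)·6.1050)/1.03=2.6592; Δ=(1.4300−6.1050)/(20.5700−15.8950)=-1.0000; B=V−Δ·S=21.3592
Node (1,1) S=24.2000: V=(p*·0.0000+(1−p*)·1.4300)/1.03=0.3887; Δ=(0.0000−1.4300)/(26.6200−20.5700)=-0.2364; B=V−Δ·S=6.1087
Node (0,0) S=22.0000: V=(p*·0.3887+(1−p*)·2.6592)/1.03=0.9946; Δ=(0.3887−2.6592)/(24.2000−18.7000)=-0.4128; B=V−Δ·S=10.0766
The time-0 hedge costs 0.9946, which is the no-arbitrage price.

(0,0): Delta=-0.4128 Bond=10.0766
(1,0): Delta=-1.0000 Bond=21.3592
(1,1): Delta=-0.2364 Bond=6.1087
V0=0.9946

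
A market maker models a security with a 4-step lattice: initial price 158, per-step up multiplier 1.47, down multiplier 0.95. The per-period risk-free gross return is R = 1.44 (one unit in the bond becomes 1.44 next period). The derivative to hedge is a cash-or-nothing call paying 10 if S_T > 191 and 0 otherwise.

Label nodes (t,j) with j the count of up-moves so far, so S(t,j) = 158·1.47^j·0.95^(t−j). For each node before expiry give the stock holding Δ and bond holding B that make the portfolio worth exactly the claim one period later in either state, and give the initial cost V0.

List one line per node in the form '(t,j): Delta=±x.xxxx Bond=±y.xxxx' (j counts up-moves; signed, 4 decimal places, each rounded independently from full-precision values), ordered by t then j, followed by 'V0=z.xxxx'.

(0,0): Delta=0.0000 Bond=2.3244
(1,0): Delta=0.0002 Bond=3.3175
(1,1): Delta=0.0000 Bond=3.3490
(2,0): Delta=0.0054 Bond=4.0360
(2,1): Delta=0.0000 Bond=4.8225
(2,2): Delta=0.0000 Bond=4.8225
(3,0): Delta=0.1420 Bond=-12.6870
(3,1): Delta=0.0000 Bond=6.9444
(3,2): Delta=0.0000 Bond=6.9444
(3,3): Delta=0.0000 Bond=6.9444
V0=2.3257

Since d<R<u, set p* = (R−d)/(u−d) = 0.9423; price each node as the discounted p*-expectation of its children.
At expiry t=4: V(4,0)=0.0000, V(4,1)=10.0000, V(4,2)=10.0000, V(4,3)=10.0000, V(4,4)=10.0000
(3,0): S=135.4652. Δ = (V_up−V_dn)/(S_up−S_dn) = (10.0000−0.0000)/(199.1339−128.6920) = 0.1420. V = [p*·10.0000 + (1−p*)·0.0000]/1.44 = 6.5438. B = V − Δ·S = -12.6870.
(3,1): S=209.6146. Δ = (V_up−V_dn)/(S_up−S_dn) = (10.0000−10.0000)/(308.1335−199.1339) = 0.0000. V = [p*·10.0000 + (1−p*)·10.0000]/1.44 = 6.9444. B = V − Δ·S = 6.9444.
(3,2): S=324.3511. Δ = (V_up−V_dn)/(S_up−S_dn) = (10.0000−10.0000)/(476.7961−308.1335) = 0.0000. V = [p*·10.0000 + (1−p*)·10.0000]/1.44 = 6.9444. B = V − Δ·S = 6.9444.
(3,3): S=501.8906. Δ = (V_up−V_dn)/(S_up−S_dn) = (10.0000−10.0000)/(737.7792−476.7961) = 0.0000. V = [p*·10.0000 + (1−p*)·10.0000]/1.44 = 6.9444. B = V − Δ·S = 6.9444.
(2,0): S=142.5950. Δ = (V_up−V_dn)/(S_up−S_dn) = (6.9444−6.5438)/(209.6146−135.4652) = 0.0054. V = [p*·6.9444 + (1−p*)·6.5438]/1.44 = 4.8065. B = V − Δ·S = 4.0360.
(2,1): S=220.6470. Δ = (V_up−V_dn)/(S_up−S_dn) = (6.9444−6.9444)/(324.3511−209.6146) = 0.0000. V = [p*·6.9444 + (1−p*)·6.9444]/1.44 = 4.8225. B = V − Δ·S = 4.8225.
(2,2): S=341.4222. Δ = (V_up−V_dn)/(S_up−S_dn) = (6.9444−6.9444)/(501.8906−324.3511) = 0.0000. V = [p*·6.9444 + (1−p*)·6.9444]/1.44 = 4.8225. B = V − Δ·S = 4.8225.
(1,0): S=150.1000. Δ = (V_up−V_dn)/(S_up−S_dn) = (4.8225−4.8065)/(220.6470−142.5950) = 0.0002. V = [p*·4.8225 + (1−p*)·4.8065]/1.44 = 3.3483. B = V − Δ·S = 3.3175.
(1,1): S=232.2600. Δ = (V_up−V_dn)/(S_up−S_dn) = (4.8225−4.8225)/(341.4222−220.6470) = 0.0000. V = [p*·4.8225 + (1−p*)·4.8225]/1.44 = 3.3490. B = V − Δ·S = 3.3490.
(0,0): S=158.0000. Δ = (V_up−V_dn)/(S_up−S_dn) = (3.3490−3.3483)/(232.2600−150.1000) = 0.0000. V = [p*·3.3490 + (1−p*)·3.3483]/1.44 = 2.3257. B = V − Δ·S = 2.3244.
The time-0 hedge costs 2.3257, which is the no-arbitrage price.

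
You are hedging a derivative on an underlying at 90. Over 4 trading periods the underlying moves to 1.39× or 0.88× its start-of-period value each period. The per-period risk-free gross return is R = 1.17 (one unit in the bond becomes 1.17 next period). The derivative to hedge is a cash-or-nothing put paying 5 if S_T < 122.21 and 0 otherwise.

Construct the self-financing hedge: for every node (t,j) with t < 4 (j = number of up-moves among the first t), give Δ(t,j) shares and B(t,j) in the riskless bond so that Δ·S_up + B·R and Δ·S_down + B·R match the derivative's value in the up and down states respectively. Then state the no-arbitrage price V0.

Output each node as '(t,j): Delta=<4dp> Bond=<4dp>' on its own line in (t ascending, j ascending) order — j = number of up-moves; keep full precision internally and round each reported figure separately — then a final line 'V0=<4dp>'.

No-arbitrage ⇒ martingale measure with p* = (R−d)/(u−d) = 0.5686.
Terminal values V(4,·): V(4,0)=5.0000, V(4,1)=5.0000, V(4,2)=0.0000, V(4,3)=0.0000, V(4,4)=0.0000
(3,0): S=61.3325. Δ = (V_up−V_dn)/(S_up−S_dn) = (5.0000−5.0000)/(85.2521−53.9726) = 0.0000. V = [p*·5.0000 + (1−p*)·5.0000]/1.17 = 4.2735. B = V − Δ·S = 4.2735.
(3,1): S=96.8774. Δ = (V_up−V_dn)/(S_up−S_dn) = (0.0000−5.0000)/(134.6596−85.2521) = -0.1012. V = [p*·0.0000 + (1−p*)·5.0000]/1.17 = 1.8435. B = V − Δ·S = 11.6474.
(3,2): S=153.0223. Δ = (V_up−V_dn)/(S_up−S_dn) = (0.0000−0.0000)/(212.7010−134.6596) = 0.0000. V = [p*·0.0000 + (1−p*)·0.0000]/1.17 = 0.0000. B = V − Δ·S = 0.0000.
(3,3): S=241.7057. Δ = (V_up−V_dn)/(S_up−S_dn) = (0.0000−0.0000)/(335.9709−212.7010) = 0.0000. V = [p*·0.0000 + (1−p*)·0.0000]/1.17 = 0.0000. B = V − Δ·S = 0.0000.
(2,0): S=69.6960. Δ = (V_up−V_dn)/(S_up−S_dn) = (1.8435−4.2735)/(96.8774−61.3325) = -0.0684. V = [p*·1.8435 + (1−p*)·4.2735]/1.17 = 2.4716. B = V − Δ·S = 7.2363.
(2,1): S=110.0880. Δ = (V_up−V_dn)/(S_up−S_dn) = (0.0000−1.8435)/(153.0223−96.8774) = -0.0328. V = [p*·0.0000 + (1−p*)·1.8435]/1.17 = 0.6797. B = V − Δ·S = 4.2943.
(2,2): S=173.8890. Δ = (V_up−V_dn)/(S_up−S_dn) = (0.0000−0.0000)/(241.7057−153.0223) = 0.0000. V = [p*·0.0000 + (1−p*)·0.0000]/1.17 = 0.0000. B = V − Δ·S = 0.0000.
(1,0): S=79.2000. Δ = (V_up−V_dn)/(S_up−S_dn) = (0.6797−2.4716)/(110.0880−69.6960) = -0.0444. V = [p*·0.6797 + (1−p*)·2.4716]/1.17 = 1.2416. B = V − Δ·S = 4.7551.
(1,1): S=125.1000. Δ = (V_up−V_dn)/(S_up−S_dn) = (0.0000−0.6797)/(173.8890−110.0880) = -0.0107. V = [p*·0.0000 + (1−p*)·0.6797]/1.17 = 0.2506. B = V − Δ·S = 1.5833.
(0,0): S=90.0000. Δ = (V_up−V_dn)/(S_up−S_dn) = (0.2506−1.2416)/(125.1000−79.2000) = -0.0216. V = [p*·0.2506 + (1−p*)·1.2416]/1.17 = 0.5796. B = V − Δ·S = 2.5227.
Check: Δ(0,0)·S0 + B(0,0) = 0.5796 = V0.

(0,0): Delta=-0.0216 Bond=2.5227
(1,0): Delta=-0.0444 Bond=4.7551
(1,1): Delta=-0.0107 Bond=1.5833
(2,0): Delta=-0.0684 Bond=7.2363
(2,1): Delta=-0.0328 Bond=4.2943
(2,2): Delta=0.0000 Bond=0.0000
(3,0): Delta=0.0000 Bond=4.2735
(3,1): Delta=-0.1012 Bond=11.6474
(3,2): Delta=0.0000 Bond=0.0000
(3,3): Delta=0.0000 Bond=0.0000
V0=0.5796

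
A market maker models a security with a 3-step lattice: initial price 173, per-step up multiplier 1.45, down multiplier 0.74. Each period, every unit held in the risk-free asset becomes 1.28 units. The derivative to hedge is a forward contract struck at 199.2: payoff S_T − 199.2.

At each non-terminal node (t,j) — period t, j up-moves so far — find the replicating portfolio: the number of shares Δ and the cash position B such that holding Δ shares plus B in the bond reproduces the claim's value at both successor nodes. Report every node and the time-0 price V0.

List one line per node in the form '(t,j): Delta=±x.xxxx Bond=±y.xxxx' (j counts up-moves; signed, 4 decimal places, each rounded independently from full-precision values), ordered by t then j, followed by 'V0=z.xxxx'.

(0,0): Delta=1.0000 Bond=-94.9860
(1,0): Delta=1.0000 Bond=-121.5820
(1,1): Delta=1.0000 Bond=-121.5820
(2,0): Delta=1.0000 Bond=-155.6250
(2,1): Delta=1.0000 Bond=-155.6250
(2,2): Delta=1.0000 Bond=-155.6250
V0=78.0140

Risk-neutral probability p* = (R−d)/(u−d) = (1.28−0.74)/(1.45−0.74) = 0.7606.
Terminal payoffs: V(3,0)=-129.0962, V(3,1)=-61.8345, V(3,2)=69.9621, V(3,3)=328.2121
  t=2,j=0: stock 94.7348 → up 137.3655 (V=-61.8345), down 70.1038 (V=-129.0962). Price -60.8902; hedge Δ=1.0000, bond B=-155.6250.
  t=2,j=1: stock 185.6290 → up 269.1620 (V=69.9621), down 137.3655 (V=-61.8345). Price 30.0040; hedge Δ=1.0000, bond B=-155.6250.
  t=2,j=2: stock 363.7325 → up 527.4121 (V=328.2121), down 269.1621 (V=69.9621). Price 208.1075; hedge Δ=1.0000, bond B=-155.6250.
  t=1,j=0: stock 128.0200 → up 185.6290 (V=30.0040), down 94.7348 (V=-60.8902). Price 6.4380; hedge Δ=1.0000, bond B=-121.5820.
  t=1,j=1: stock 250.8500 → up 363.7325 (V=208.1075), down 185.6290 (V=30.0040). Price 129.2680; hedge Δ=1.0000, bond B=-121.5820.
  t=0,j=0: stock 173.0000 → up 250.8500 (V=129.2680), down 128.0200 (V=6.4380). Price 78.0140; hedge Δ=1.0000, bond B=-94.9860.
Self-financing check: at every node Δ·S+B equals the discounted successor values.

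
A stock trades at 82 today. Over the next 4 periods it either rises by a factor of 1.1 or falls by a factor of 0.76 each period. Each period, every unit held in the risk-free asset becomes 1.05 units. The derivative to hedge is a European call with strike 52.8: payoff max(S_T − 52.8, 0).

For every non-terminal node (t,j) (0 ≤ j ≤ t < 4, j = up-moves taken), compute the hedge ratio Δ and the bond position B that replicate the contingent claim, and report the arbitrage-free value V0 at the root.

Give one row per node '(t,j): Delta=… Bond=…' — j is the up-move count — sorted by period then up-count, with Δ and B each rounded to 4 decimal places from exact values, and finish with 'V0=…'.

No-arbitrage ⇒ martingale measure with p* = (R−d)/(u−d) = 0.8529.
At expiry t=4: V(4,0)=0.0000, V(4,1)=0.0000, V(4,2)=4.5095, V(4,3)=30.1479, V(4,4)=67.2562
  t=3,j=0: stock 35.9960 → up 39.5956 (V=0.0000), down 27.3570 (V=0.0000). Price 0.0000; hedge Δ=0.0000, bond B=0.0000.
  t=3,j=1: stock 52.0995 → up 57.3095 (V=4.5095), down 39.5956 (V=0.0000). Price 3.6632; hedge Δ=0.2546, bond B=-9.6000.
  t=3,j=2: stock 75.4072 → up 82.9479 (V=30.1479), down 57.3095 (V=4.5095). Price 25.1215; hedge Δ=1.0000, bond B=-50.2857.
  t=3,j=3: stock 109.1420 → up 120.0562 (V=67.2562), down 82.9479 (V=30.1479). Price 58.8563; hedge Δ=1.0000, bond B=-50.2857.
  t=2,j=0: stock 47.3632 → up 52.0995 (V=3.6632), down 35.9960 (V=0.0000). Price 2.9757; hedge Δ=0.2275, bond B=-7.7983.
  t=2,j=1: stock 68.5520 → up 75.4072 (V=25.1215), down 52.0995 (V=3.6632). Price 20.9199; hedge Δ=0.9207, bond B=-42.1929.
  t=2,j=2: stock 99.2200 → up 109.1420 (V=58.8563), down 75.4072 (V=25.1215). Price 51.3288; hedge Δ=1.0000, bond B=-47.8912.
  t=1,j=0: stock 62.3200 → up 68.5520 (V=20.9199), down 47.3632 (V=2.9757). Price 17.4105; hedge Δ=0.8469, bond B=-35.3665.
  t=1,j=1: stock 90.2000 → up 99.2200 (V=51.3288), down 68.5520 (V=20.9199). Price 44.6257; hedge Δ=0.9916, bond B=-44.8125.
  t=0,j=0: stock 82.0000 → up 90.2000 (V=44.6257), down 62.3200 (V=17.4105). Price 38.6890; hedge Δ=0.9762, bond B=-41.3556.
Root portfolio cost Δ·82+B reproduces V0=38.6890.

(0,0): Delta=0.9762 Bond=-41.3556
(1,0): Delta=0.8469 Bond=-35.3665
(1,1): Delta=0.9916 Bond=-44.8125
(2,0): Delta=0.2275 Bond=-7.7983
(2,1): Delta=0.9207 Bond=-42.1929
(2,2): Delta=1.0000 Bond=-47.8912
(3,0): Delta=0.0000 Bond=0.0000
(3,1): Delta=0.2546 Bond=-9.6000
(3,2): Delta=1.0000 Bond=-50.2857
(3,3): Delta=1.0000 Bond=-50.2857
V0=38.6890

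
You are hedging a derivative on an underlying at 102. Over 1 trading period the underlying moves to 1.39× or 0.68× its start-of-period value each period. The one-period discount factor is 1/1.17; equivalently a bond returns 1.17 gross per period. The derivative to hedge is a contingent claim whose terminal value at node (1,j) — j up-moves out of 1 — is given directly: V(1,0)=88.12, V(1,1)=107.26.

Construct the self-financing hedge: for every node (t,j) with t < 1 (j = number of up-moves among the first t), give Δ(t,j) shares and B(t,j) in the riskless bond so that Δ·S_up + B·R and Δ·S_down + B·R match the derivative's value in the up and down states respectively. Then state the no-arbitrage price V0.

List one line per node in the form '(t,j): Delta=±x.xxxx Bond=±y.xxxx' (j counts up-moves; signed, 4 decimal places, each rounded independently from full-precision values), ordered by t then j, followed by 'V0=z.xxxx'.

No-arbitrage ⇒ martingale measure with p* = (R−d)/(u−d) = 0.6901.
Terminal payoffs: V(1,0)=88.1200, V(1,1)=107.2600
  t=0,j=0: stock 102.0000 → up 141.7800 (V=107.2600), down 69.3600 (V=88.1200). Price 86.6062; hedge Δ=0.2643, bond B=59.6485.
Self-financing check: at every node Δ·S+B equals the discounted successor values.

(0,0): Delta=0.2643 Bond=59.6485
V0=86.6062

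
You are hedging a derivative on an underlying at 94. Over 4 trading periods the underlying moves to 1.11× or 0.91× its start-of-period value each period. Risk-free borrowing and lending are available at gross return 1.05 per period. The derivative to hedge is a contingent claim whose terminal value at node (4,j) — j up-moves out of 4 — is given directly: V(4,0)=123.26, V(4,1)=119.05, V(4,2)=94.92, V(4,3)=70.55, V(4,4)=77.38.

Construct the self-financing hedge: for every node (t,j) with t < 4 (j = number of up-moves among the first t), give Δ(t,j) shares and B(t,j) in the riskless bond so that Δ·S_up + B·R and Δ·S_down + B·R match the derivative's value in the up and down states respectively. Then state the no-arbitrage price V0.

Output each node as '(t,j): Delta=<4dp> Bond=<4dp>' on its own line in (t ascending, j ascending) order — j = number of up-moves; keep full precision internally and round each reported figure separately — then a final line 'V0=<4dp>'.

(0,0): Delta=-0.6010 Bond=124.5531
(1,0): Delta=-1.1905 Bond=181.2111
(1,1): Delta=-0.3938 Bond=109.1677
(2,0): Delta=-1.1106 Bond=184.0487
(2,1): Delta=-1.2186 Bond=192.9387
(2,2): Delta=-0.1040 Bond=81.0635
(3,0): Delta=-0.2972 Bond=135.6338
(3,1): Delta=-1.3963 Bond=217.9443
(3,2): Delta=-1.1561 Bond=196.0033
(3,3): Delta=0.2656 Bond=37.5938
V0=68.0636

No-arbitrage ⇒ martingale measure with p* = (R−d)/(u−d) = 0.7000.
At expiry t=4: V(4,0)=123.2600, V(4,1)=119.0500, V(4,2)=94.9200, V(4,3)=70.5500, V(4,4)=77.3800
Node (3,0) S=70.8357: V=(p*·119.0500+(1−p*)·123.2600)/1.05=114.5838; Δ=(119.0500−123.2600)/(78.6276−64.4605)=-0.2972; B=V−Δ·S=135.6338
Node (3,1) S=86.4040: V=(p*·94.9200+(1−p*)·119.0500)/1.05=97.2943; Δ=(94.9200−119.0500)/(95.9084−78.6276)=-1.3963; B=V−Δ·S=217.9443
Node (3,2) S=105.3938: V=(p*·70.5500+(1−p*)·94.9200)/1.05=74.1533; Δ=(70.5500−94.9200)/(116.9872−95.9084)=-1.1561; B=V−Δ·S=196.0033
Node (3,3) S=128.5573: V=(p*·77.3800+(1−p*)·70.5500)/1.05=71.7438; Δ=(77.3800−70.5500)/(142.6986−116.9872)=0.2656; B=V−Δ·S=37.5938
Node (2,0) S=77.8414: V=(p*·97.2943+(1−p*)·114.5838)/1.05=97.6011; Δ=(97.2943−114.5838)/(86.4040−70.8357)=-1.1106; B=V−Δ·S=184.0487
Node (2,1) S=94.9494: V=(p*·74.1533+(1−p*)·97.2943)/1.05=77.2339; Δ=(74.1533−97.2943)/(105.3938−86.4040)=-1.2186; B=V−Δ·S=192.9387
Node (2,2) S=115.8174: V=(p*·71.7438+(1−p*)·74.1533)/1.05=69.0159; Δ=(71.7438−74.1533)/(128.5573−105.3938)=-0.1040; B=V−Δ·S=81.0635
Node (1,0) S=85.5400: V=(p*·77.2339+(1−p*)·97.6011)/1.05=79.3753; Δ=(77.2339−97.6011)/(94.9494−77.8414)=-1.1905; B=V−Δ·S=181.2111
Node (1,1) S=104.3400: V=(p*·69.0159+(1−p*)·77.2339)/1.05=68.0774; Δ=(69.0159−77.2339)/(115.8174−94.9494)=-0.3938; B=V−Δ·S=109.1677
Node (0,0) S=94.0000: V=(p*·68.0774+(1−p*)·79.3753)/1.05=68.0636; Δ=(68.0774−79.3753)/(104.3400−85.5400)=-0.6010; B=V−Δ·S=124.5531
Self-financing check: at every node Δ·S+B equals the discounted successor values.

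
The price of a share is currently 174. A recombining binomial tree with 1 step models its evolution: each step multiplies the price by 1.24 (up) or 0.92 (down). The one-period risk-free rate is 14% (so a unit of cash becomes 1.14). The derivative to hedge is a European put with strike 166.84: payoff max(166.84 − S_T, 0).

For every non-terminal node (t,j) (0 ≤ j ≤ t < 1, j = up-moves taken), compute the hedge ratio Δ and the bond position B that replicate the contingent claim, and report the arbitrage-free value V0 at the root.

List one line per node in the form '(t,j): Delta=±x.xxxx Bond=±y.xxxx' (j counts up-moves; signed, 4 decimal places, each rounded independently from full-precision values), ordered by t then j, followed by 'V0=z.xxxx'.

(0,0): Delta=-0.1214 Bond=22.9781
V0=1.8531

Since d<R<u, set p* = (R−d)/(u−d) = 0.6875; price each node as the discounted p*-expectation of its children.
Terminal values V(1,·): V(1,0)=6.7600, V(1,1)=0.0000
  t=0,j=0: stock 174.0000 → up 215.7600 (V=0.0000), down 160.0800 (V=6.7600). Price 1.8531; hedge Δ=-0.1214, bond B=22.9781.
The time-0 hedge costs 1.8531, which is the no-arbitrage price.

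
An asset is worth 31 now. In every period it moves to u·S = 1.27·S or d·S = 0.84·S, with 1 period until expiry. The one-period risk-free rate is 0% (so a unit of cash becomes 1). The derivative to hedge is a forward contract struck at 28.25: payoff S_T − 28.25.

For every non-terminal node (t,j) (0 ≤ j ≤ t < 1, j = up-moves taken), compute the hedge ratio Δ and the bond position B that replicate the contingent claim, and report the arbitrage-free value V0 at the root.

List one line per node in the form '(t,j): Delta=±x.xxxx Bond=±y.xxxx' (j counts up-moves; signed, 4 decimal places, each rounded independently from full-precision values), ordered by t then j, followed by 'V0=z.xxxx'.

(0,0): Delta=1.0000 Bond=-28.2500
V0=2.7500

No-arbitrage ⇒ martingale measure with p* = (R−d)/(u−d) = 0.3721.
At expiry t=1: V(1,0)=-2.2100, V(1,1)=11.1200
Node (0,0) S=31.0000: V=(p*·11.1200+(1−p*)·-2.2100)/1=2.7500; Δ=(11.1200−-2.2100)/(39.3700−26.0400)=1.0000; B=V−Δ·S=-28.2500
Root portfolio cost Δ·31+B reproduces V0=2.7500.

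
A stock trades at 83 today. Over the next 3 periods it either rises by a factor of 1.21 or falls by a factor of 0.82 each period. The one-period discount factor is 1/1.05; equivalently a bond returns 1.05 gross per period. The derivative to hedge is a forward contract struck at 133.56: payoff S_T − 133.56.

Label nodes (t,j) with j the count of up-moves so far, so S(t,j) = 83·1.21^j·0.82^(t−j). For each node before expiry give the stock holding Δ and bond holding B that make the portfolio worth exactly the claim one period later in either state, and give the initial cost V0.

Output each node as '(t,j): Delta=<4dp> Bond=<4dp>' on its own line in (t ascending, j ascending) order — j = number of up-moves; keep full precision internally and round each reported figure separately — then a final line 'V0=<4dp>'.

(0,0): Delta=1.0000 Bond=-115.3741
(1,0): Delta=1.0000 Bond=-121.1429
(1,1): Delta=1.0000 Bond=-121.1429
(2,0): Delta=1.0000 Bond=-127.2000
(2,1): Delta=1.0000 Bond=-127.2000
(2,2): Delta=1.0000 Bond=-127.2000
V0=-32.3741

Since d<R<u, set p* = (R−d)/(u−d) = 0.5897; price each node as the discounted p*-expectation of its children.
Terminal values V(3,·): V(3,0)=-87.7965, V(3,1)=-66.0309, V(3,2)=-33.9134, V(3,3)=13.4796
Node (2,0) S=55.8092: V=(p*·-66.0309+(1−p*)·-87.7965)/1.05=-71.3908; Δ=(-66.0309−-87.7965)/(67.5291−45.7635)=1.0000; B=V−Δ·S=-127.2000
Node (2,1) S=82.3526: V=(p*·-33.9134+(1−p*)·-66.0309)/1.05=-44.8474; Δ=(-33.9134−-66.0309)/(99.6466−67.5291)=1.0000; B=V−Δ·S=-127.2000
Node (2,2) S=121.5203: V=(p*·13.4796+(1−p*)·-33.9134)/1.05=-5.6797; Δ=(13.4796−-33.9134)/(147.0396−99.6466)=1.0000; B=V−Δ·S=-127.2000
Node (1,0) S=68.0600: V=(p*·-44.8474+(1−p*)·-71.3908)/1.05=-53.0829; Δ=(-44.8474−-71.3908)/(82.3526−55.8092)=1.0000; B=V−Δ·S=-121.1429
Node (1,1) S=100.4300: V=(p*·-5.6797+(1−p*)·-44.8474)/1.05=-20.7129; Δ=(-5.6797−-44.8474)/(121.5203−82.3526)=1.0000; B=V−Δ·S=-121.1429
Node (0,0) S=83.0000: V=(p*·-20.7129+(1−p*)·-53.0829)/1.05=-32.3741; Δ=(-20.7129−-53.0829)/(100.4300−68.0600)=1.0000; B=V−Δ·S=-115.3741
Root portfolio cost Δ·83+B reproduces V0=-32.3741.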